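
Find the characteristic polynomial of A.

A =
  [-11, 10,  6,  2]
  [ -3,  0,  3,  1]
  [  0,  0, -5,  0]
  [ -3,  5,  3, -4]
x^4 + 20*x^3 + 150*x^2 + 500*x + 625

Expanding det(x·I − A) (e.g. by cofactor expansion or by noting that A is similar to its Jordan form J, which has the same characteristic polynomial as A) gives
  χ_A(x) = x^4 + 20*x^3 + 150*x^2 + 500*x + 625
which factors as (x + 5)^4. The eigenvalues (with algebraic multiplicities) are λ = -5 with multiplicity 4.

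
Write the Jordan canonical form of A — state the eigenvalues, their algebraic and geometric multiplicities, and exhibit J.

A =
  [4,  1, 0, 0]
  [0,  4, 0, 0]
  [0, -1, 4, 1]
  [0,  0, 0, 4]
J_2(4) ⊕ J_2(4)

The characteristic polynomial is
  det(x·I − A) = x^4 - 16*x^3 + 96*x^2 - 256*x + 256 = (x - 4)^4

Eigenvalues and multiplicities (the geometric multiplicity of λ is n − rank(A − λI), which equals the number of Jordan blocks for λ):
  λ = 4: algebraic multiplicity = 4, geometric multiplicity = 2

Determining the block sizes for each eigenvalue:
  λ = 4: with am = 4 and gm = 2, the partition is not yet determined (e.g. several partitions of 4 into 2 parts exist). Let N = A − (4)·I. Computing rank(N^1) = 2, rank(N^2) = 0; the number of blocks of size ≥ j is rank(N^{j−1}) − rank(N^j), giving [2, 2]. So we have 2 block(s) of size 2 → block sizes [2, 2]

Assembling the blocks gives a Jordan form
J =
  [4, 1, 0, 0]
  [0, 4, 0, 0]
  [0, 0, 4, 1]
  [0, 0, 0, 4]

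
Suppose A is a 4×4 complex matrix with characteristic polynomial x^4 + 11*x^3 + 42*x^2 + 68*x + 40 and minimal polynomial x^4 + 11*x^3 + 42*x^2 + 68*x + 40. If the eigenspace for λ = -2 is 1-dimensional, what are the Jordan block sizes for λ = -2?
Block sizes for λ = -2: [3]

Step 1 — from the characteristic polynomial, algebraic multiplicity of λ = -2 is 3. From dim ker(A − (-2)·I) = 1, there are exactly 1 Jordan blocks for λ = -2.
Step 2 — from the minimal polynomial, the factor (x + 2)^3 tells us the largest block for λ = -2 has size 3.
Step 3 — with total size 3, 1 blocks, and largest block 3, the block sizes (in nonincreasing order) are [3].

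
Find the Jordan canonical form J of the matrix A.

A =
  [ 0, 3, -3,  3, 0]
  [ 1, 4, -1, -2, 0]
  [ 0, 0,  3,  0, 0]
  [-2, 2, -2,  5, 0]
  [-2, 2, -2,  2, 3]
J_3(3) ⊕ J_1(3) ⊕ J_1(3)

The characteristic polynomial is
  det(x·I − A) = x^5 - 15*x^4 + 90*x^3 - 270*x^2 + 405*x - 243 = (x - 3)^5

Eigenvalues and multiplicities (the geometric multiplicity of λ is n − rank(A − λI), which equals the number of Jordan blocks for λ):
  λ = 3: algebraic multiplicity = 5, geometric multiplicity = 3

Determining the block sizes for each eigenvalue:
  λ = 3: with am = 5 and gm = 3, the partition is not yet determined (e.g. several partitions of 5 into 3 parts exist). Let N = A − (3)·I. Computing rank(N^1) = 2, rank(N^2) = 1, rank(N^3) = 0; the number of blocks of size ≥ j is rank(N^{j−1}) − rank(N^j), giving [3, 1, 1]. So we have 1 block(s) of size 3, 2 block(s) of size 1 → block sizes [3, 1, 1]

Assembling the blocks gives a Jordan form
J =
  [3, 1, 0, 0, 0]
  [0, 3, 1, 0, 0]
  [0, 0, 3, 0, 0]
  [0, 0, 0, 3, 0]
  [0, 0, 0, 0, 3]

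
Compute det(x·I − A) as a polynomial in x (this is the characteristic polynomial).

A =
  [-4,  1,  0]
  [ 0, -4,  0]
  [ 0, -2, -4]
x^3 + 12*x^2 + 48*x + 64

Expanding det(x·I − A) (e.g. by cofactor expansion or by noting that A is similar to its Jordan form J, which has the same characteristic polynomial as A) gives
  χ_A(x) = x^3 + 12*x^2 + 48*x + 64
which factors as (x + 4)^3. The eigenvalues (with algebraic multiplicities) are λ = -4 with multiplicity 3.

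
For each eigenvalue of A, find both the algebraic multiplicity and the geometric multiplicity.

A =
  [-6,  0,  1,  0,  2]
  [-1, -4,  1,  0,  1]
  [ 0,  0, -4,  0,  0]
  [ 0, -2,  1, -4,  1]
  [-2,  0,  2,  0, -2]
λ = -4: alg = 5, geom = 2

Step 1 — factor the characteristic polynomial to read off the algebraic multiplicities:
  χ_A(x) = (x + 4)^5

Step 2 — compute geometric multiplicities via the rank-nullity identity g(λ) = n − rank(A − λI):
  rank(A − (-4)·I) = 3, so dim ker(A − (-4)·I) = n − 3 = 2

Summary:
  λ = -4: algebraic multiplicity = 5, geometric multiplicity = 2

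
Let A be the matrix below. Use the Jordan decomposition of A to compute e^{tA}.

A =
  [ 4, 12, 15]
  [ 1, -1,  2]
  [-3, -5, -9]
e^{tA} =
  [3*t^2*exp(-2*t)/2 + 6*t*exp(-2*t) + exp(-2*t), 9*t^2*exp(-2*t)/2 + 12*t*exp(-2*t), 9*t^2*exp(-2*t)/2 + 15*t*exp(-2*t)]
  [t^2*exp(-2*t)/2 + t*exp(-2*t), 3*t^2*exp(-2*t)/2 + t*exp(-2*t) + exp(-2*t), 3*t^2*exp(-2*t)/2 + 2*t*exp(-2*t)]
  [-t^2*exp(-2*t) - 3*t*exp(-2*t), -3*t^2*exp(-2*t) - 5*t*exp(-2*t), -3*t^2*exp(-2*t) - 7*t*exp(-2*t) + exp(-2*t)]

Strategy: write A = P · J · P⁻¹ where J is a Jordan canonical form, so e^{tA} = P · e^{tJ} · P⁻¹, and e^{tJ} can be computed block-by-block.

A has Jordan form
J =
  [-2,  1,  0]
  [ 0, -2,  1]
  [ 0,  0, -2]
(up to reordering of blocks).

Per-block formulas:
  For a 3×3 Jordan block J_3(-2): exp(t · J_3(-2)) = e^(-2t)·(I + t·N + (t^2/2)·N^2), where N is the 3×3 nilpotent shift.

After assembling e^{tJ} and conjugating by P, we get:

e^{tA} =
  [3*t^2*exp(-2*t)/2 + 6*t*exp(-2*t) + exp(-2*t), 9*t^2*exp(-2*t)/2 + 12*t*exp(-2*t), 9*t^2*exp(-2*t)/2 + 15*t*exp(-2*t)]
  [t^2*exp(-2*t)/2 + t*exp(-2*t), 3*t^2*exp(-2*t)/2 + t*exp(-2*t) + exp(-2*t), 3*t^2*exp(-2*t)/2 + 2*t*exp(-2*t)]
  [-t^2*exp(-2*t) - 3*t*exp(-2*t), -3*t^2*exp(-2*t) - 5*t*exp(-2*t), -3*t^2*exp(-2*t) - 7*t*exp(-2*t) + exp(-2*t)]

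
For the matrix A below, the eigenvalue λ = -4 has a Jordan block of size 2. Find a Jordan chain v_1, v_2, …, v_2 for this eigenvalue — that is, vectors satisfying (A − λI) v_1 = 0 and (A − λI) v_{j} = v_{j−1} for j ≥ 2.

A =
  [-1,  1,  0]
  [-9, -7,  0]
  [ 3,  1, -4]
A Jordan chain for λ = -4 of length 2:
v_1 = (3, -9, 3)ᵀ
v_2 = (1, 0, 0)ᵀ

Let N = A − (-4)·I. We want v_2 with N^2 v_2 = 0 but N^1 v_2 ≠ 0; then v_{j-1} := N · v_j for j = 2, …, 2.

Pick v_2 = (1, 0, 0)ᵀ.
Then v_1 = N · v_2 = (3, -9, 3)ᵀ.

Sanity check: (A − (-4)·I) v_1 = (0, 0, 0)ᵀ = 0. ✓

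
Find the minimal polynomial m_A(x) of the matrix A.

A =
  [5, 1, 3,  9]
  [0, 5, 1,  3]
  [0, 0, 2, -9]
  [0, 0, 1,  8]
x^3 - 15*x^2 + 75*x - 125

The characteristic polynomial is χ_A(x) = (x - 5)^4, so the eigenvalues are known. The minimal polynomial is
  m_A(x) = Π_λ (x − λ)^{k_λ}
where k_λ is the size of the *largest* Jordan block for λ (equivalently, the smallest k with (A − λI)^k v = 0 for every generalised eigenvector v of λ).

  λ = 5: largest Jordan block has size 3, contributing (x − 5)^3

So m_A(x) = (x - 5)^3 = x^3 - 15*x^2 + 75*x - 125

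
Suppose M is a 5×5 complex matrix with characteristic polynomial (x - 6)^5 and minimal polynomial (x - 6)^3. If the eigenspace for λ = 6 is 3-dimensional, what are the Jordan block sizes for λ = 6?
Block sizes for λ = 6: [3, 1, 1]

Step 1 — from the characteristic polynomial, algebraic multiplicity of λ = 6 is 5. From dim ker(M − (6)·I) = 3, there are exactly 3 Jordan blocks for λ = 6.
Step 2 — from the minimal polynomial, the factor (x − 6)^3 tells us the largest block for λ = 6 has size 3.
Step 3 — with total size 5, 3 blocks, and largest block 3, the block sizes (in nonincreasing order) are [3, 1, 1].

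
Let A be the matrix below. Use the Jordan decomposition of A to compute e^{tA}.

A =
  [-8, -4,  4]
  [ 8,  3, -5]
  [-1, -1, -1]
e^{tA} =
  [-6*t*exp(-2*t) + exp(-2*t), -4*t*exp(-2*t), 4*t*exp(-2*t)]
  [-3*t^2*exp(-2*t)/2 + 8*t*exp(-2*t), -t^2*exp(-2*t) + 5*t*exp(-2*t) + exp(-2*t), t^2*exp(-2*t) - 5*t*exp(-2*t)]
  [-3*t^2*exp(-2*t)/2 - t*exp(-2*t), -t^2*exp(-2*t) - t*exp(-2*t), t^2*exp(-2*t) + t*exp(-2*t) + exp(-2*t)]

Strategy: write A = P · J · P⁻¹ where J is a Jordan canonical form, so e^{tA} = P · e^{tJ} · P⁻¹, and e^{tJ} can be computed block-by-block.

A has Jordan form
J =
  [-2,  1,  0]
  [ 0, -2,  1]
  [ 0,  0, -2]
(up to reordering of blocks).

Per-block formulas:
  For a 3×3 Jordan block J_3(-2): exp(t · J_3(-2)) = e^(-2t)·(I + t·N + (t^2/2)·N^2), where N is the 3×3 nilpotent shift.

After assembling e^{tJ} and conjugating by P, we get:

e^{tA} =
  [-6*t*exp(-2*t) + exp(-2*t), -4*t*exp(-2*t), 4*t*exp(-2*t)]
  [-3*t^2*exp(-2*t)/2 + 8*t*exp(-2*t), -t^2*exp(-2*t) + 5*t*exp(-2*t) + exp(-2*t), t^2*exp(-2*t) - 5*t*exp(-2*t)]
  [-3*t^2*exp(-2*t)/2 - t*exp(-2*t), -t^2*exp(-2*t) - t*exp(-2*t), t^2*exp(-2*t) + t*exp(-2*t) + exp(-2*t)]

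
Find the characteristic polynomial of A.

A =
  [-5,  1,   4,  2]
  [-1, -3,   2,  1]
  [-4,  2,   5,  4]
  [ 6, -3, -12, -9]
x^4 + 12*x^3 + 54*x^2 + 108*x + 81

Expanding det(x·I − A) (e.g. by cofactor expansion or by noting that A is similar to its Jordan form J, which has the same characteristic polynomial as A) gives
  χ_A(x) = x^4 + 12*x^3 + 54*x^2 + 108*x + 81
which factors as (x + 3)^4. The eigenvalues (with algebraic multiplicities) are λ = -3 with multiplicity 4.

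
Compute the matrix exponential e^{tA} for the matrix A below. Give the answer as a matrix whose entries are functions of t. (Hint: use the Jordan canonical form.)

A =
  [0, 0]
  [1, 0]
e^{tA} =
  [1, 0]
  [t, 1]

Strategy: write A = P · J · P⁻¹ where J is a Jordan canonical form, so e^{tA} = P · e^{tJ} · P⁻¹, and e^{tJ} can be computed block-by-block.

A has Jordan form
J =
  [0, 1]
  [0, 0]
(up to reordering of blocks).

Per-block formulas:
  For a 2×2 Jordan block J_2(0): exp(t · J_2(0)) = e^(0t)·(I + t·N), where N is the 2×2 nilpotent shift.

After assembling e^{tJ} and conjugating by P, we get:

e^{tA} =
  [1, 0]
  [t, 1]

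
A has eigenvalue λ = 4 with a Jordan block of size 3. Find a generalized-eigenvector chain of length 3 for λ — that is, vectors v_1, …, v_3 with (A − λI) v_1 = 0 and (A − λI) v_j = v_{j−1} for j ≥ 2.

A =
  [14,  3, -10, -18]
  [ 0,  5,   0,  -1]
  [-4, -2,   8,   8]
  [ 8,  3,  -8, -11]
A Jordan chain for λ = 4 of length 3:
v_1 = (-4, -8, 8, -8)ᵀ
v_2 = (10, 0, -4, 8)ᵀ
v_3 = (1, 0, 0, 0)ᵀ

Let N = A − (4)·I. We want v_3 with N^3 v_3 = 0 but N^2 v_3 ≠ 0; then v_{j-1} := N · v_j for j = 3, …, 2.

Pick v_3 = (1, 0, 0, 0)ᵀ.
Then v_2 = N · v_3 = (10, 0, -4, 8)ᵀ.
Then v_1 = N · v_2 = (-4, -8, 8, -8)ᵀ.

Sanity check: (A − (4)·I) v_1 = (0, 0, 0, 0)ᵀ = 0. ✓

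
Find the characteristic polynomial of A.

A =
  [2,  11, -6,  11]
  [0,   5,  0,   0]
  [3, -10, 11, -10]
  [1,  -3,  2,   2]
x^4 - 20*x^3 + 150*x^2 - 500*x + 625

Expanding det(x·I − A) (e.g. by cofactor expansion or by noting that A is similar to its Jordan form J, which has the same characteristic polynomial as A) gives
  χ_A(x) = x^4 - 20*x^3 + 150*x^2 - 500*x + 625
which factors as (x - 5)^4. The eigenvalues (with algebraic multiplicities) are λ = 5 with multiplicity 4.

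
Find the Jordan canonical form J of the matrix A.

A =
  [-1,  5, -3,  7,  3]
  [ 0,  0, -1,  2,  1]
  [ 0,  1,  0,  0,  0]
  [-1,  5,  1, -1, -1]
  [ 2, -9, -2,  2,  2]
J_3(0) ⊕ J_2(0)

The characteristic polynomial is
  det(x·I − A) = x^5

Eigenvalues and multiplicities (the geometric multiplicity of λ is n − rank(A − λI), which equals the number of Jordan blocks for λ):
  λ = 0: algebraic multiplicity = 5, geometric multiplicity = 2

Determining the block sizes for each eigenvalue:
  λ = 0: with am = 5 and gm = 2, the partition is not yet determined (e.g. several partitions of 5 into 2 parts exist). Let N = A − (0)·I. Computing rank(N^1) = 3, rank(N^2) = 1, rank(N^3) = 0; the number of blocks of size ≥ j is rank(N^{j−1}) − rank(N^j), giving [2, 2, 1]. So we have 1 block(s) of size 3, 1 block(s) of size 2 → block sizes [3, 2]

Assembling the blocks gives a Jordan form
J =
  [0, 1, 0, 0, 0]
  [0, 0, 1, 0, 0]
  [0, 0, 0, 0, 0]
  [0, 0, 0, 0, 1]
  [0, 0, 0, 0, 0]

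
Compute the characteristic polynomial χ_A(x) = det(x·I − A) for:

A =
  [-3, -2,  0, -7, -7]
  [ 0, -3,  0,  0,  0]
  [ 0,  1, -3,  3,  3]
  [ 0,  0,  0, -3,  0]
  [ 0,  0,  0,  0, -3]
x^5 + 15*x^4 + 90*x^3 + 270*x^2 + 405*x + 243

Expanding det(x·I − A) (e.g. by cofactor expansion or by noting that A is similar to its Jordan form J, which has the same characteristic polynomial as A) gives
  χ_A(x) = x^5 + 15*x^4 + 90*x^3 + 270*x^2 + 405*x + 243
which factors as (x + 3)^5. The eigenvalues (with algebraic multiplicities) are λ = -3 with multiplicity 5.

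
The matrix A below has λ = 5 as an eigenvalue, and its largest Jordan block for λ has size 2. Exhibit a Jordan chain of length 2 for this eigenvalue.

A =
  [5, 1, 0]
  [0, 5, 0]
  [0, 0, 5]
A Jordan chain for λ = 5 of length 2:
v_1 = (1, 0, 0)ᵀ
v_2 = (0, 1, 0)ᵀ

Let N = A − (5)·I. We want v_2 with N^2 v_2 = 0 but N^1 v_2 ≠ 0; then v_{j-1} := N · v_j for j = 2, …, 2.

Pick v_2 = (0, 1, 0)ᵀ.
Then v_1 = N · v_2 = (1, 0, 0)ᵀ.

Sanity check: (A − (5)·I) v_1 = (0, 0, 0)ᵀ = 0. ✓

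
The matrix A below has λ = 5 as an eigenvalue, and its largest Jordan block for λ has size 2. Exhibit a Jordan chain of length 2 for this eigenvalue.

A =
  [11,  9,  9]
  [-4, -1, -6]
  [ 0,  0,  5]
A Jordan chain for λ = 5 of length 2:
v_1 = (6, -4, 0)ᵀ
v_2 = (1, 0, 0)ᵀ

Let N = A − (5)·I. We want v_2 with N^2 v_2 = 0 but N^1 v_2 ≠ 0; then v_{j-1} := N · v_j for j = 2, …, 2.

Pick v_2 = (1, 0, 0)ᵀ.
Then v_1 = N · v_2 = (6, -4, 0)ᵀ.

Sanity check: (A − (5)·I) v_1 = (0, 0, 0)ᵀ = 0. ✓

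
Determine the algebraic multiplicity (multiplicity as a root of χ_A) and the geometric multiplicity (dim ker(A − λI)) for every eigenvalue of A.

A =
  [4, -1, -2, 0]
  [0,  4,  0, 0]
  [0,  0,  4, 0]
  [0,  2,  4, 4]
λ = 4: alg = 4, geom = 3

Step 1 — factor the characteristic polynomial to read off the algebraic multiplicities:
  χ_A(x) = (x - 4)^4

Step 2 — compute geometric multiplicities via the rank-nullity identity g(λ) = n − rank(A − λI):
  rank(A − (4)·I) = 1, so dim ker(A − (4)·I) = n − 1 = 3

Summary:
  λ = 4: algebraic multiplicity = 4, geometric multiplicity = 3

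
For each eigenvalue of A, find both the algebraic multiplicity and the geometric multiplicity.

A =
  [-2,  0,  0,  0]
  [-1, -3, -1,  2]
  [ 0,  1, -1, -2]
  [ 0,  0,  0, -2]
λ = -2: alg = 4, geom = 2

Step 1 — factor the characteristic polynomial to read off the algebraic multiplicities:
  χ_A(x) = (x + 2)^4

Step 2 — compute geometric multiplicities via the rank-nullity identity g(λ) = n − rank(A − λI):
  rank(A − (-2)·I) = 2, so dim ker(A − (-2)·I) = n − 2 = 2

Summary:
  λ = -2: algebraic multiplicity = 4, geometric multiplicity = 2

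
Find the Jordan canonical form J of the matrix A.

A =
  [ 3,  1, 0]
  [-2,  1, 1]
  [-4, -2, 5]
J_3(3)

The characteristic polynomial is
  det(x·I − A) = x^3 - 9*x^2 + 27*x - 27 = (x - 3)^3

Eigenvalues and multiplicities (the geometric multiplicity of λ is n − rank(A − λI), which equals the number of Jordan blocks for λ):
  λ = 3: algebraic multiplicity = 3, geometric multiplicity = 1

Determining the block sizes for each eigenvalue:
  λ = 3: one block (gm = 1), so the single block has size am = 3 → block sizes [3]

Assembling the blocks gives a Jordan form
J =
  [3, 1, 0]
  [0, 3, 1]
  [0, 0, 3]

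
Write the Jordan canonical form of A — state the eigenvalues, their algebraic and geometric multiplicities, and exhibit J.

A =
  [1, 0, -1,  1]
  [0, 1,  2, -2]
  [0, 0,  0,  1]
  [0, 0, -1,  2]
J_2(1) ⊕ J_1(1) ⊕ J_1(1)

The characteristic polynomial is
  det(x·I − A) = x^4 - 4*x^3 + 6*x^2 - 4*x + 1 = (x - 1)^4

Eigenvalues and multiplicities (the geometric multiplicity of λ is n − rank(A − λI), which equals the number of Jordan blocks for λ):
  λ = 1: algebraic multiplicity = 4, geometric multiplicity = 3

Determining the block sizes for each eigenvalue:
  λ = 1: 3 blocks summing to 4 forces exactly one block of size 2 and the rest size 1 → block sizes [2, 1, 1]

Assembling the blocks gives a Jordan form
J =
  [1, 1, 0, 0]
  [0, 1, 0, 0]
  [0, 0, 1, 0]
  [0, 0, 0, 1]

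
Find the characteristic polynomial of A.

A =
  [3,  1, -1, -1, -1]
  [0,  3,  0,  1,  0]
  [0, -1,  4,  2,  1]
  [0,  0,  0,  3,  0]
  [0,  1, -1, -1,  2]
x^5 - 15*x^4 + 90*x^3 - 270*x^2 + 405*x - 243

Expanding det(x·I − A) (e.g. by cofactor expansion or by noting that A is similar to its Jordan form J, which has the same characteristic polynomial as A) gives
  χ_A(x) = x^5 - 15*x^4 + 90*x^3 - 270*x^2 + 405*x - 243
which factors as (x - 3)^5. The eigenvalues (with algebraic multiplicities) are λ = 3 with multiplicity 5.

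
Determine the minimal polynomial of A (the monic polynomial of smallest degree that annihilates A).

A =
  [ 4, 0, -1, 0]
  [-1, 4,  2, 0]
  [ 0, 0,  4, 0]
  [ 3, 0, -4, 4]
x^3 - 12*x^2 + 48*x - 64

The characteristic polynomial is χ_A(x) = (x - 4)^4, so the eigenvalues are known. The minimal polynomial is
  m_A(x) = Π_λ (x − λ)^{k_λ}
where k_λ is the size of the *largest* Jordan block for λ (equivalently, the smallest k with (A − λI)^k v = 0 for every generalised eigenvector v of λ).

  λ = 4: largest Jordan block has size 3, contributing (x − 4)^3

So m_A(x) = (x - 4)^3 = x^3 - 12*x^2 + 48*x - 64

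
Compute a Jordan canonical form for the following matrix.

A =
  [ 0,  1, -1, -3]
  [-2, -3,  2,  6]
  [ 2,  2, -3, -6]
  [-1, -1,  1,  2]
J_2(-1) ⊕ J_1(-1) ⊕ J_1(-1)

The characteristic polynomial is
  det(x·I − A) = x^4 + 4*x^3 + 6*x^2 + 4*x + 1 = (x + 1)^4

Eigenvalues and multiplicities (the geometric multiplicity of λ is n − rank(A − λI), which equals the number of Jordan blocks for λ):
  λ = -1: algebraic multiplicity = 4, geometric multiplicity = 3

Determining the block sizes for each eigenvalue:
  λ = -1: 3 blocks summing to 4 forces exactly one block of size 2 and the rest size 1 → block sizes [2, 1, 1]

Assembling the blocks gives a Jordan form
J =
  [-1,  1,  0,  0]
  [ 0, -1,  0,  0]
  [ 0,  0, -1,  0]
  [ 0,  0,  0, -1]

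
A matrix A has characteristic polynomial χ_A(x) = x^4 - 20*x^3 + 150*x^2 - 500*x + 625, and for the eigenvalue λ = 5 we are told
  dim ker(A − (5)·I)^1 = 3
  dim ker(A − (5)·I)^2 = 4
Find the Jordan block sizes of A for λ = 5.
Block sizes for λ = 5: [2, 1, 1]

From the dimensions of kernels of powers, the number of Jordan blocks of size at least j is d_j − d_{j−1} where d_j = dim ker(N^j) (with d_0 = 0). Computing the differences gives [3, 1].
The number of blocks of size exactly k is (#blocks of size ≥ k) − (#blocks of size ≥ k + 1), so the partition is: 2 block(s) of size 1, 1 block(s) of size 2.
In nonincreasing order the block sizes are [2, 1, 1].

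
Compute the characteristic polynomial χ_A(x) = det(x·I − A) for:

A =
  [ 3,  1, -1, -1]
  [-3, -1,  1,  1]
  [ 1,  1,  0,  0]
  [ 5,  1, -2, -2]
x^4

Expanding det(x·I − A) (e.g. by cofactor expansion or by noting that A is similar to its Jordan form J, which has the same characteristic polynomial as A) gives
  χ_A(x) = x^4
which factors as x^4. The eigenvalues (with algebraic multiplicities) are λ = 0 with multiplicity 4.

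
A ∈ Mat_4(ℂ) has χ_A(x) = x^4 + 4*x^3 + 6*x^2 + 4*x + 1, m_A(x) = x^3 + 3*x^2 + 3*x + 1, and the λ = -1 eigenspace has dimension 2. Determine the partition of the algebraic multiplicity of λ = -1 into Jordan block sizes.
Block sizes for λ = -1: [3, 1]

Step 1 — from the characteristic polynomial, algebraic multiplicity of λ = -1 is 4. From dim ker(A − (-1)·I) = 2, there are exactly 2 Jordan blocks for λ = -1.
Step 2 — from the minimal polynomial, the factor (x + 1)^3 tells us the largest block for λ = -1 has size 3.
Step 3 — with total size 4, 2 blocks, and largest block 3, the block sizes (in nonincreasing order) are [3, 1].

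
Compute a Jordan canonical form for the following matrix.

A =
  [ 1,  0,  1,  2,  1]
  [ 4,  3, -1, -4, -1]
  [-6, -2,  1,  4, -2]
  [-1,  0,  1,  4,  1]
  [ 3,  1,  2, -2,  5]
J_1(2) ⊕ J_3(3) ⊕ J_1(3)

The characteristic polynomial is
  det(x·I − A) = x^5 - 14*x^4 + 78*x^3 - 216*x^2 + 297*x - 162 = (x - 3)^4*(x - 2)

Eigenvalues and multiplicities (the geometric multiplicity of λ is n − rank(A − λI), which equals the number of Jordan blocks for λ):
  λ = 2: algebraic multiplicity = 1, geometric multiplicity = 1
  λ = 3: algebraic multiplicity = 4, geometric multiplicity = 2

Determining the block sizes for each eigenvalue:
  λ = 2: one block (gm = 1), so the single block has size am = 1 → block sizes [1]
  λ = 3: with am = 4 and gm = 2, the partition is not yet determined (e.g. several partitions of 4 into 2 parts exist). Let N = A − (3)·I. Computing rank(N^1) = 3, rank(N^2) = 2, rank(N^3) = 1; the number of blocks of size ≥ j is rank(N^{j−1}) − rank(N^j), giving [2, 1, 1]. So we have 1 block(s) of size 3, 1 block(s) of size 1 → block sizes [3, 1]

Assembling the blocks gives a Jordan form
J =
  [2, 0, 0, 0, 0]
  [0, 3, 1, 0, 0]
  [0, 0, 3, 1, 0]
  [0, 0, 0, 3, 0]
  [0, 0, 0, 0, 3]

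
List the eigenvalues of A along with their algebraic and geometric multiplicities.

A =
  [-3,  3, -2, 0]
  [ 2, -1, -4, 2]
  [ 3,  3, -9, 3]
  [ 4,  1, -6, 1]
λ = -3: alg = 4, geom = 2

Step 1 — factor the characteristic polynomial to read off the algebraic multiplicities:
  χ_A(x) = (x + 3)^4

Step 2 — compute geometric multiplicities via the rank-nullity identity g(λ) = n − rank(A − λI):
  rank(A − (-3)·I) = 2, so dim ker(A − (-3)·I) = n − 2 = 2

Summary:
  λ = -3: algebraic multiplicity = 4, geometric multiplicity = 2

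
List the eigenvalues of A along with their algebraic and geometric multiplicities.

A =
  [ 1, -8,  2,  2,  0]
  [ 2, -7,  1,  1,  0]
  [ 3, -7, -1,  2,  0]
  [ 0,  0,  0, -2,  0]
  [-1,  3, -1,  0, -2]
λ = -3: alg = 1, geom = 1; λ = -2: alg = 4, geom = 2

Step 1 — factor the characteristic polynomial to read off the algebraic multiplicities:
  χ_A(x) = (x + 2)^4*(x + 3)

Step 2 — compute geometric multiplicities via the rank-nullity identity g(λ) = n − rank(A − λI):
  rank(A − (-3)·I) = 4, so dim ker(A − (-3)·I) = n − 4 = 1
  rank(A − (-2)·I) = 3, so dim ker(A − (-2)·I) = n − 3 = 2

Summary:
  λ = -3: algebraic multiplicity = 1, geometric multiplicity = 1
  λ = -2: algebraic multiplicity = 4, geometric multiplicity = 2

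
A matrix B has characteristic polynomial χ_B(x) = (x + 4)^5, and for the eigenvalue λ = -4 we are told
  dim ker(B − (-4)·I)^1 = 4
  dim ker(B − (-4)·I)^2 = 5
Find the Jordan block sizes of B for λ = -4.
Block sizes for λ = -4: [2, 1, 1, 1]

From the dimensions of kernels of powers, the number of Jordan blocks of size at least j is d_j − d_{j−1} where d_j = dim ker(N^j) (with d_0 = 0). Computing the differences gives [4, 1].
The number of blocks of size exactly k is (#blocks of size ≥ k) − (#blocks of size ≥ k + 1), so the partition is: 3 block(s) of size 1, 1 block(s) of size 2.
In nonincreasing order the block sizes are [2, 1, 1, 1].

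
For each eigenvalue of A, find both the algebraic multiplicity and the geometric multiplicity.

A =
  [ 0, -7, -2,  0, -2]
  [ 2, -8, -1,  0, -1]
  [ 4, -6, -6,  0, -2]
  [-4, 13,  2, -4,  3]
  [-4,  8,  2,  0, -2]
λ = -4: alg = 5, geom = 2

Step 1 — factor the characteristic polynomial to read off the algebraic multiplicities:
  χ_A(x) = (x + 4)^5

Step 2 — compute geometric multiplicities via the rank-nullity identity g(λ) = n − rank(A − λI):
  rank(A − (-4)·I) = 3, so dim ker(A − (-4)·I) = n − 3 = 2

Summary:
  λ = -4: algebraic multiplicity = 5, geometric multiplicity = 2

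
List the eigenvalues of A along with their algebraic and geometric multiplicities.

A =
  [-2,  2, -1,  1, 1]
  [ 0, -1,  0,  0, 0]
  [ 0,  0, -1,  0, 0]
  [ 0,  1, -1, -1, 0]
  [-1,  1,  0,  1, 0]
λ = -1: alg = 5, geom = 3

Step 1 — factor the characteristic polynomial to read off the algebraic multiplicities:
  χ_A(x) = (x + 1)^5

Step 2 — compute geometric multiplicities via the rank-nullity identity g(λ) = n − rank(A − λI):
  rank(A − (-1)·I) = 2, so dim ker(A − (-1)·I) = n − 2 = 3

Summary:
  λ = -1: algebraic multiplicity = 5, geometric multiplicity = 3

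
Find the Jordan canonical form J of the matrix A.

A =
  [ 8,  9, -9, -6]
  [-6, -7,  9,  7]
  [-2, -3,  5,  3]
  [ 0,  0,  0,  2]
J_2(2) ⊕ J_2(2)

The characteristic polynomial is
  det(x·I − A) = x^4 - 8*x^3 + 24*x^2 - 32*x + 16 = (x - 2)^4

Eigenvalues and multiplicities (the geometric multiplicity of λ is n − rank(A − λI), which equals the number of Jordan blocks for λ):
  λ = 2: algebraic multiplicity = 4, geometric multiplicity = 2

Determining the block sizes for each eigenvalue:
  λ = 2: with am = 4 and gm = 2, the partition is not yet determined (e.g. several partitions of 4 into 2 parts exist). Let N = A − (2)·I. Computing rank(N^1) = 2, rank(N^2) = 0; the number of blocks of size ≥ j is rank(N^{j−1}) − rank(N^j), giving [2, 2]. So we have 2 block(s) of size 2 → block sizes [2, 2]

Assembling the blocks gives a Jordan form
J =
  [2, 1, 0, 0]
  [0, 2, 0, 0]
  [0, 0, 2, 1]
  [0, 0, 0, 2]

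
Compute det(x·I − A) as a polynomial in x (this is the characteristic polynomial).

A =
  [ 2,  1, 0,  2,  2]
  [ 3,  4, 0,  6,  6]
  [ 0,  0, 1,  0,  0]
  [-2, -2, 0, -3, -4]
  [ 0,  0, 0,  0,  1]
x^5 - 5*x^4 + 10*x^3 - 10*x^2 + 5*x - 1

Expanding det(x·I − A) (e.g. by cofactor expansion or by noting that A is similar to its Jordan form J, which has the same characteristic polynomial as A) gives
  χ_A(x) = x^5 - 5*x^4 + 10*x^3 - 10*x^2 + 5*x - 1
which factors as (x - 1)^5. The eigenvalues (with algebraic multiplicities) are λ = 1 with multiplicity 5.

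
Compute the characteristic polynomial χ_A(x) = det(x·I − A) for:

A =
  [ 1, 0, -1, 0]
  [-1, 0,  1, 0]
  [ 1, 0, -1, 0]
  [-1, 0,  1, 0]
x^4

Expanding det(x·I − A) (e.g. by cofactor expansion or by noting that A is similar to its Jordan form J, which has the same characteristic polynomial as A) gives
  χ_A(x) = x^4
which factors as x^4. The eigenvalues (with algebraic multiplicities) are λ = 0 with multiplicity 4.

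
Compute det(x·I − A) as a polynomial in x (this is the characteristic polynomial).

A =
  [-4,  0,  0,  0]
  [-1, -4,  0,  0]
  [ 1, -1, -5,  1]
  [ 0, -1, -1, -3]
x^4 + 16*x^3 + 96*x^2 + 256*x + 256

Expanding det(x·I − A) (e.g. by cofactor expansion or by noting that A is similar to its Jordan form J, which has the same characteristic polynomial as A) gives
  χ_A(x) = x^4 + 16*x^3 + 96*x^2 + 256*x + 256
which factors as (x + 4)^4. The eigenvalues (with algebraic multiplicities) are λ = -4 with multiplicity 4.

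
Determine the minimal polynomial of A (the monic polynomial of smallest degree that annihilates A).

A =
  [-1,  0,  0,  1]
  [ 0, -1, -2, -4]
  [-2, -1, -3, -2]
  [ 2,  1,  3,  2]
x^4 + 3*x^3 + 3*x^2 + x

The characteristic polynomial is χ_A(x) = x*(x + 1)^3, so the eigenvalues are known. The minimal polynomial is
  m_A(x) = Π_λ (x − λ)^{k_λ}
where k_λ is the size of the *largest* Jordan block for λ (equivalently, the smallest k with (A − λI)^k v = 0 for every generalised eigenvector v of λ).

  λ = -1: largest Jordan block has size 3, contributing (x + 1)^3
  λ = 0: largest Jordan block has size 1, contributing (x − 0)

So m_A(x) = x*(x + 1)^3 = x^4 + 3*x^3 + 3*x^2 + x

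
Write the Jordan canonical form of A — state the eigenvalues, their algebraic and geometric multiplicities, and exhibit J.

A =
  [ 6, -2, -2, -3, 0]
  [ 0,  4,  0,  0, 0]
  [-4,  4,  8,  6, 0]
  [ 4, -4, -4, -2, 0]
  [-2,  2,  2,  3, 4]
J_2(4) ⊕ J_1(4) ⊕ J_1(4) ⊕ J_1(4)

The characteristic polynomial is
  det(x·I − A) = x^5 - 20*x^4 + 160*x^3 - 640*x^2 + 1280*x - 1024 = (x - 4)^5

Eigenvalues and multiplicities (the geometric multiplicity of λ is n − rank(A − λI), which equals the number of Jordan blocks for λ):
  λ = 4: algebraic multiplicity = 5, geometric multiplicity = 4

Determining the block sizes for each eigenvalue:
  λ = 4: 4 blocks summing to 5 forces exactly one block of size 2 and the rest size 1 → block sizes [2, 1, 1, 1]

Assembling the blocks gives a Jordan form
J =
  [4, 1, 0, 0, 0]
  [0, 4, 0, 0, 0]
  [0, 0, 4, 0, 0]
  [0, 0, 0, 4, 0]
  [0, 0, 0, 0, 4]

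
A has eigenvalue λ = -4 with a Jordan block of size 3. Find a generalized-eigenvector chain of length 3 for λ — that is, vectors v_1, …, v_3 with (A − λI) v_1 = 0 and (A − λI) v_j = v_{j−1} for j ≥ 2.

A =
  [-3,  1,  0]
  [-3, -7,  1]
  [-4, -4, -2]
A Jordan chain for λ = -4 of length 3:
v_1 = (-2, 2, 0)ᵀ
v_2 = (1, -3, -4)ᵀ
v_3 = (1, 0, 0)ᵀ

Let N = A − (-4)·I. We want v_3 with N^3 v_3 = 0 but N^2 v_3 ≠ 0; then v_{j-1} := N · v_j for j = 3, …, 2.

Pick v_3 = (1, 0, 0)ᵀ.
Then v_2 = N · v_3 = (1, -3, -4)ᵀ.
Then v_1 = N · v_2 = (-2, 2, 0)ᵀ.

Sanity check: (A − (-4)·I) v_1 = (0, 0, 0)ᵀ = 0. ✓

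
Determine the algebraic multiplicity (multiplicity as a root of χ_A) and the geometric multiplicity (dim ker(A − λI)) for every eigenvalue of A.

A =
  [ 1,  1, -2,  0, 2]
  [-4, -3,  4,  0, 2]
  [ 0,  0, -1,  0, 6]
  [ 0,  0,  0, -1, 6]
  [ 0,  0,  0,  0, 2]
λ = -1: alg = 4, geom = 3; λ = 2: alg = 1, geom = 1

Step 1 — factor the characteristic polynomial to read off the algebraic multiplicities:
  χ_A(x) = (x - 2)*(x + 1)^4

Step 2 — compute geometric multiplicities via the rank-nullity identity g(λ) = n − rank(A − λI):
  rank(A − (-1)·I) = 2, so dim ker(A − (-1)·I) = n − 2 = 3
  rank(A − (2)·I) = 4, so dim ker(A − (2)·I) = n − 4 = 1

Summary:
  λ = -1: algebraic multiplicity = 4, geometric multiplicity = 3
  λ = 2: algebraic multiplicity = 1, geometric multiplicity = 1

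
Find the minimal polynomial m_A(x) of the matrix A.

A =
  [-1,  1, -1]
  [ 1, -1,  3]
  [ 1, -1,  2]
x^3

The characteristic polynomial is χ_A(x) = x^3, so the eigenvalues are known. The minimal polynomial is
  m_A(x) = Π_λ (x − λ)^{k_λ}
where k_λ is the size of the *largest* Jordan block for λ (equivalently, the smallest k with (A − λI)^k v = 0 for every generalised eigenvector v of λ).

  λ = 0: largest Jordan block has size 3, contributing (x − 0)^3

So m_A(x) = x^3 = x^3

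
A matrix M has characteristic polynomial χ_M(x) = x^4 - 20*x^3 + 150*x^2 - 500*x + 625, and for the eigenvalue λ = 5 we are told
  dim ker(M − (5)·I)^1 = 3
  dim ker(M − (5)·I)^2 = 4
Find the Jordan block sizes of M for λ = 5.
Block sizes for λ = 5: [2, 1, 1]

From the dimensions of kernels of powers, the number of Jordan blocks of size at least j is d_j − d_{j−1} where d_j = dim ker(N^j) (with d_0 = 0). Computing the differences gives [3, 1].
The number of blocks of size exactly k is (#blocks of size ≥ k) − (#blocks of size ≥ k + 1), so the partition is: 2 block(s) of size 1, 1 block(s) of size 2.
In nonincreasing order the block sizes are [2, 1, 1].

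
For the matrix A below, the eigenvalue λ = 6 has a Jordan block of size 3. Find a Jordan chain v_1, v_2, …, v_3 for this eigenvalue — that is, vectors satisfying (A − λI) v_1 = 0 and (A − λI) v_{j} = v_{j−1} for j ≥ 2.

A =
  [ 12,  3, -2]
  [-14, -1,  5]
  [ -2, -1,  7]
A Jordan chain for λ = 6 of length 3:
v_1 = (-2, 4, 0)ᵀ
v_2 = (6, -14, -2)ᵀ
v_3 = (1, 0, 0)ᵀ

Let N = A − (6)·I. We want v_3 with N^3 v_3 = 0 but N^2 v_3 ≠ 0; then v_{j-1} := N · v_j for j = 3, …, 2.

Pick v_3 = (1, 0, 0)ᵀ.
Then v_2 = N · v_3 = (6, -14, -2)ᵀ.
Then v_1 = N · v_2 = (-2, 4, 0)ᵀ.

Sanity check: (A − (6)·I) v_1 = (0, 0, 0)ᵀ = 0. ✓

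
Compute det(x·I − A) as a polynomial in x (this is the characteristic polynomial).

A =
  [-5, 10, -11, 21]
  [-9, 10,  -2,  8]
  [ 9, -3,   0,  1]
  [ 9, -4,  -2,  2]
x^4 - 7*x^3 - 12*x^2 + 176*x - 320

Expanding det(x·I − A) (e.g. by cofactor expansion or by noting that A is similar to its Jordan form J, which has the same characteristic polynomial as A) gives
  χ_A(x) = x^4 - 7*x^3 - 12*x^2 + 176*x - 320
which factors as (x - 4)^3*(x + 5). The eigenvalues (with algebraic multiplicities) are λ = -5 with multiplicity 1, λ = 4 with multiplicity 3.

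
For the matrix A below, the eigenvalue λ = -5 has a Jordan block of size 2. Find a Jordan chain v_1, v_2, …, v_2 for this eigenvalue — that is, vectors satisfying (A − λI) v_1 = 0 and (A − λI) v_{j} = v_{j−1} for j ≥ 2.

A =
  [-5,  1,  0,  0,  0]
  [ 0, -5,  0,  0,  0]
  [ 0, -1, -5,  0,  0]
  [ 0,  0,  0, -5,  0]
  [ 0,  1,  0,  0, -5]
A Jordan chain for λ = -5 of length 2:
v_1 = (1, 0, -1, 0, 1)ᵀ
v_2 = (0, 1, 0, 0, 0)ᵀ

Let N = A − (-5)·I. We want v_2 with N^2 v_2 = 0 but N^1 v_2 ≠ 0; then v_{j-1} := N · v_j for j = 2, …, 2.

Pick v_2 = (0, 1, 0, 0, 0)ᵀ.
Then v_1 = N · v_2 = (1, 0, -1, 0, 1)ᵀ.

Sanity check: (A − (-5)·I) v_1 = (0, 0, 0, 0, 0)ᵀ = 0. ✓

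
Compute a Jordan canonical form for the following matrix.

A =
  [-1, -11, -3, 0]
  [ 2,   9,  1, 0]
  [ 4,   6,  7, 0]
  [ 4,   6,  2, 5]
J_3(5) ⊕ J_1(5)

The characteristic polynomial is
  det(x·I − A) = x^4 - 20*x^3 + 150*x^2 - 500*x + 625 = (x - 5)^4

Eigenvalues and multiplicities (the geometric multiplicity of λ is n − rank(A − λI), which equals the number of Jordan blocks for λ):
  λ = 5: algebraic multiplicity = 4, geometric multiplicity = 2

Determining the block sizes for each eigenvalue:
  λ = 5: with am = 4 and gm = 2, the partition is not yet determined (e.g. several partitions of 4 into 2 parts exist). Let N = A − (5)·I. Computing rank(N^1) = 2, rank(N^2) = 1, rank(N^3) = 0; the number of blocks of size ≥ j is rank(N^{j−1}) − rank(N^j), giving [2, 1, 1]. So we have 1 block(s) of size 3, 1 block(s) of size 1 → block sizes [3, 1]

Assembling the blocks gives a Jordan form
J =
  [5, 1, 0, 0]
  [0, 5, 1, 0]
  [0, 0, 5, 0]
  [0, 0, 0, 5]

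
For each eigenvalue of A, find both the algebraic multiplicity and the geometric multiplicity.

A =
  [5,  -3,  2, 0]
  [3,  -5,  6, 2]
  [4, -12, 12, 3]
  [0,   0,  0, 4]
λ = 4: alg = 4, geom = 2

Step 1 — factor the characteristic polynomial to read off the algebraic multiplicities:
  χ_A(x) = (x - 4)^4

Step 2 — compute geometric multiplicities via the rank-nullity identity g(λ) = n − rank(A − λI):
  rank(A − (4)·I) = 2, so dim ker(A − (4)·I) = n − 2 = 2

Summary:
  λ = 4: algebraic multiplicity = 4, geometric multiplicity = 2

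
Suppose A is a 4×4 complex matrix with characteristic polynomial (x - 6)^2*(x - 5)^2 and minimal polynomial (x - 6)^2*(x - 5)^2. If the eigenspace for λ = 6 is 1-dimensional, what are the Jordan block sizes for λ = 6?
Block sizes for λ = 6: [2]

Step 1 — from the characteristic polynomial, algebraic multiplicity of λ = 6 is 2. From dim ker(A − (6)·I) = 1, there are exactly 1 Jordan blocks for λ = 6.
Step 2 — from the minimal polynomial, the factor (x − 6)^2 tells us the largest block for λ = 6 has size 2.
Step 3 — with total size 2, 1 blocks, and largest block 2, the block sizes (in nonincreasing order) are [2].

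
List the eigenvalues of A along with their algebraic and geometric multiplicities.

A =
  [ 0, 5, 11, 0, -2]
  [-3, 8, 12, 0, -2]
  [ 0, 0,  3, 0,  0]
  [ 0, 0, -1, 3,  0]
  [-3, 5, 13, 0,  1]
λ = 3: alg = 5, geom = 3

Step 1 — factor the characteristic polynomial to read off the algebraic multiplicities:
  χ_A(x) = (x - 3)^5

Step 2 — compute geometric multiplicities via the rank-nullity identity g(λ) = n − rank(A − λI):
  rank(A − (3)·I) = 2, so dim ker(A − (3)·I) = n − 2 = 3

Summary:
  λ = 3: algebraic multiplicity = 5, geometric multiplicity = 3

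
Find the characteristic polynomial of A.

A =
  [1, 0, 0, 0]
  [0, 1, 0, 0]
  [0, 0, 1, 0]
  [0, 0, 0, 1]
x^4 - 4*x^3 + 6*x^2 - 4*x + 1

Expanding det(x·I − A) (e.g. by cofactor expansion or by noting that A is similar to its Jordan form J, which has the same characteristic polynomial as A) gives
  χ_A(x) = x^4 - 4*x^3 + 6*x^2 - 4*x + 1
which factors as (x - 1)^4. The eigenvalues (with algebraic multiplicities) are λ = 1 with multiplicity 4.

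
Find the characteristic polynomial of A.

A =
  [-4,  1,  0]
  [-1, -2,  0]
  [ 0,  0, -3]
x^3 + 9*x^2 + 27*x + 27

Expanding det(x·I − A) (e.g. by cofactor expansion or by noting that A is similar to its Jordan form J, which has the same characteristic polynomial as A) gives
  χ_A(x) = x^3 + 9*x^2 + 27*x + 27
which factors as (x + 3)^3. The eigenvalues (with algebraic multiplicities) are λ = -3 with multiplicity 3.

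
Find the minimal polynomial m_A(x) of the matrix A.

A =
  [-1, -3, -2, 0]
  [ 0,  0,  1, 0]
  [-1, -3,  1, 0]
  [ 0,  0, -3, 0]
x^3

The characteristic polynomial is χ_A(x) = x^4, so the eigenvalues are known. The minimal polynomial is
  m_A(x) = Π_λ (x − λ)^{k_λ}
where k_λ is the size of the *largest* Jordan block for λ (equivalently, the smallest k with (A − λI)^k v = 0 for every generalised eigenvector v of λ).

  λ = 0: largest Jordan block has size 3, contributing (x − 0)^3

So m_A(x) = x^3 = x^3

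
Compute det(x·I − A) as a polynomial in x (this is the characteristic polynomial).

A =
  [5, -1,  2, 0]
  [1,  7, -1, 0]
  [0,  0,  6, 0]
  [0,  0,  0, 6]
x^4 - 24*x^3 + 216*x^2 - 864*x + 1296

Expanding det(x·I − A) (e.g. by cofactor expansion or by noting that A is similar to its Jordan form J, which has the same characteristic polynomial as A) gives
  χ_A(x) = x^4 - 24*x^3 + 216*x^2 - 864*x + 1296
which factors as (x - 6)^4. The eigenvalues (with algebraic multiplicities) are λ = 6 with multiplicity 4.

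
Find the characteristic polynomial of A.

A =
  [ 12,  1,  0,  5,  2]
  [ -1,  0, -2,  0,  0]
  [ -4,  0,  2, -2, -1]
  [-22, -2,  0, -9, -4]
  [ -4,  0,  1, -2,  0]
x^5 - 5*x^4 + 10*x^3 - 10*x^2 + 5*x - 1

Expanding det(x·I − A) (e.g. by cofactor expansion or by noting that A is similar to its Jordan form J, which has the same characteristic polynomial as A) gives
  χ_A(x) = x^5 - 5*x^4 + 10*x^3 - 10*x^2 + 5*x - 1
which factors as (x - 1)^5. The eigenvalues (with algebraic multiplicities) are λ = 1 with multiplicity 5.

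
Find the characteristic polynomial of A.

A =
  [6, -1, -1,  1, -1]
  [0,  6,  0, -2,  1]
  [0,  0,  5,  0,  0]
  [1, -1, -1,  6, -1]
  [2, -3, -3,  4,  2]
x^5 - 25*x^4 + 250*x^3 - 1250*x^2 + 3125*x - 3125

Expanding det(x·I − A) (e.g. by cofactor expansion or by noting that A is similar to its Jordan form J, which has the same characteristic polynomial as A) gives
  χ_A(x) = x^5 - 25*x^4 + 250*x^3 - 1250*x^2 + 3125*x - 3125
which factors as (x - 5)^5. The eigenvalues (with algebraic multiplicities) are λ = 5 with multiplicity 5.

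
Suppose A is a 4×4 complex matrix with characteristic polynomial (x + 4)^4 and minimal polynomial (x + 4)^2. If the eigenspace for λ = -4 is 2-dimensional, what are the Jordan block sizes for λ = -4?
Block sizes for λ = -4: [2, 2]

Step 1 — from the characteristic polynomial, algebraic multiplicity of λ = -4 is 4. From dim ker(A − (-4)·I) = 2, there are exactly 2 Jordan blocks for λ = -4.
Step 2 — from the minimal polynomial, the factor (x + 4)^2 tells us the largest block for λ = -4 has size 2.
Step 3 — with total size 4, 2 blocks, and largest block 2, the block sizes (in nonincreasing order) are [2, 2].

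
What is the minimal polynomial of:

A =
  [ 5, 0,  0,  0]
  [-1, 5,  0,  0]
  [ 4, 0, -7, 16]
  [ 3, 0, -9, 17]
x^2 - 10*x + 25

The characteristic polynomial is χ_A(x) = (x - 5)^4, so the eigenvalues are known. The minimal polynomial is
  m_A(x) = Π_λ (x − λ)^{k_λ}
where k_λ is the size of the *largest* Jordan block for λ (equivalently, the smallest k with (A − λI)^k v = 0 for every generalised eigenvector v of λ).

  λ = 5: largest Jordan block has size 2, contributing (x − 5)^2

So m_A(x) = (x - 5)^2 = x^2 - 10*x + 25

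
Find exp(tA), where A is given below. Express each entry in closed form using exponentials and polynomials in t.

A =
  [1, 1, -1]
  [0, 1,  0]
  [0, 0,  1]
e^{tA} =
  [exp(t), t*exp(t), -t*exp(t)]
  [0, exp(t), 0]
  [0, 0, exp(t)]

Strategy: write A = P · J · P⁻¹ where J is a Jordan canonical form, so e^{tA} = P · e^{tJ} · P⁻¹, and e^{tJ} can be computed block-by-block.

A has Jordan form
J =
  [1, 1, 0]
  [0, 1, 0]
  [0, 0, 1]
(up to reordering of blocks).

Per-block formulas:
  For a 2×2 Jordan block J_2(1): exp(t · J_2(1)) = e^(1t)·(I + t·N), where N is the 2×2 nilpotent shift.
  For a 1×1 block at λ = 1: exp(t · [1]) = [e^(1t)].

After assembling e^{tJ} and conjugating by P, we get:

e^{tA} =
  [exp(t), t*exp(t), -t*exp(t)]
  [0, exp(t), 0]
  [0, 0, exp(t)]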